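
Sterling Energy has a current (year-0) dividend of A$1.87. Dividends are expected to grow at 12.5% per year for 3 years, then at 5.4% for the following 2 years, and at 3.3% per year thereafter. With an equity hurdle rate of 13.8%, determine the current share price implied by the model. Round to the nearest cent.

Three-stage DDM. Project D₁…D_5; terminal Gordon value at t=5 with g = 0.033; discount at r = 0.138.
D_1 = 2.1038
D_2 = 2.3667
D_3 = 2.6626
D_4 = 2.8063
D_5 = 2.9579
TV_5 = 3.0555/(0.138−0.033) = 29.0999
P₀ = Σ Dₜ/(1+r)ᵗ + TV_5/(1+r)^5 = 23.9527

A$23.95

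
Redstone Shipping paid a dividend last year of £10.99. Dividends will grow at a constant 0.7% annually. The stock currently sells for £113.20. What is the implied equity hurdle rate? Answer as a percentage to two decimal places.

Rearranging the constant-growth DDM: r = D₁/P₀ + g.
D₁ = 10.99 × (1 + 0.007) = 11.0669.
r = 11.0669 / 113.20 + 0.007 = 0.09776 + 0.007 = 0.10476

10.48%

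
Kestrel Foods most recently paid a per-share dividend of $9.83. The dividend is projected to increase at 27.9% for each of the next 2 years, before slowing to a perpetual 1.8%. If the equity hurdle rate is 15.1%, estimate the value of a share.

Two-stage DDM. Project D₁…D_2 at 0.279, terminal growth 0.018, discount at r = 0.151.
D_1 = 12.5726
D_2 = 16.0803
Terminal value at t=2: TV = D_3/(r−g) = 16.3698/(0.151−0.018) = 123.0809
P₀ = 12.5726/(1+0.151)^1 + 16.0803/(1+0.151)^2 + 123.0809/(1+0.151)^2 = 115.9663

$115.97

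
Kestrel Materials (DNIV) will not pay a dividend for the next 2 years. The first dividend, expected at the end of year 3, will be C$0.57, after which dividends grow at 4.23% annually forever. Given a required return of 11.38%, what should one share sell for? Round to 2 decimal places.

C$6.43

Deferred-dividend DDM. At t=2 the remaining stream is a growing perpetuity with first payment D_3 = 0.57.
V_2 = D_3/(r−g) = 0.57/(0.1138−0.0423) = 7.9720
P₀ = V_2/(1+r)^2 = 7.9720/(1+0.1138)^2 = 6.4262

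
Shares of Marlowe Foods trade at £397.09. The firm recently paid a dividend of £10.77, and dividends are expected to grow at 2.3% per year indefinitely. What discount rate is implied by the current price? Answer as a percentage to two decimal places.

Rearranging the constant-growth DDM: r = D₁/P₀ + g.
D₁ = 10.77 × (1 + 0.023) = 11.0177.
r = 11.0177 / 397.09 + 0.023 = 0.02775 + 0.023 = 0.05075

5.07%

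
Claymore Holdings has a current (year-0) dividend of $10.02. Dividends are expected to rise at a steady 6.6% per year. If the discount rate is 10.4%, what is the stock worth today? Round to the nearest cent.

$281.09

Gordon growth model: P₀ = D₁/(r − g). D₁ = 10.02 × (1 + 0.066) = 10.6813.
P₀ = 10.6813 / (0.104 − 0.066) = 10.6813 / 0.038 = 281.0874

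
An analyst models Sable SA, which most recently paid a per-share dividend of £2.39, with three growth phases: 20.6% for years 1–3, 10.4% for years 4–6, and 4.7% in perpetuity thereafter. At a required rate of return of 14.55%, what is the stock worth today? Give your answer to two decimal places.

Three-stage DDM. Project D₁…D_6; terminal Gordon value at t=6 with g = 0.047; discount at r = 0.1455.
D_1 = 2.8823
D_2 = 3.4761
D_3 = 4.1922
D_4 = 4.6282
D_5 = 5.1095
D_6 = 5.6409
TV_6 = 5.9060/(0.1455−0.047) = 59.9594
P₀ = Σ Dₜ/(1+r)ᵗ + TV_6/(1+r)^6 = 42.2689

£42.27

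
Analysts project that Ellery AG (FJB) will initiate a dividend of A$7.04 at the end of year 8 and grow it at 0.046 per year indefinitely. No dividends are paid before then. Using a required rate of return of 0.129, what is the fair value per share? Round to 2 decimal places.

A$36.28

Deferred-dividend DDM. At t=7 the remaining stream is a growing perpetuity with first payment D_8 = 7.04.
V_7 = D_8/(r−g) = 7.04/(0.129−0.046) = 84.8193
P₀ = V_7/(1+r)^7 = 84.8193/(1+0.129)^7 = 36.2775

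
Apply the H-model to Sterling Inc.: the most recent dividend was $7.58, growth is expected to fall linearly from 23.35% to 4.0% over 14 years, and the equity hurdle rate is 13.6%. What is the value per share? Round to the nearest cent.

H-model: P₀ = D₀[(1+g_L) + H(g_S−g_L)]/(r−g_L), with H = 14/2 = 7.
P₀ = 7.58 × [(1+0.04) + 7×(0.2335−0.04)] / (0.136−0.04)
   = 7.58 × 2.3945 / 0.096 = 189.0657

$189.07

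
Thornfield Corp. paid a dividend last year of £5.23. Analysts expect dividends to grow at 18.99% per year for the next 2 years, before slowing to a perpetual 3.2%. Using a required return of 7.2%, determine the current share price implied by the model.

£178.50

Two-stage DDM. Project D₁…D_2 at 0.1899, terminal growth 0.032, discount at r = 0.072.
D_1 = 6.2232
D_2 = 7.4050
Terminal value at t=2: TV = D_3/(r−g) = 7.6419/(0.072−0.032) = 191.0479
P₀ = 6.2232/(1+0.072)^1 + 7.4050/(1+0.072)^2 + 191.0479/(1+0.072)^2 = 178.4955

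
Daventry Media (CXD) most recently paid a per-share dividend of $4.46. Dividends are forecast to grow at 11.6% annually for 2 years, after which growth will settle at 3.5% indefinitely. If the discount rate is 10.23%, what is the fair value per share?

$79.39

Two-stage DDM. Project D₁…D_2 at 0.116, terminal growth 0.035, discount at r = 0.1023.
D_1 = 4.9774
D_2 = 5.5547
Terminal value at t=2: TV = D_3/(r−g) = 5.7491/(0.1023−0.035) = 85.4257
P₀ = 4.9774/(1+0.1023)^1 + 5.5547/(1+0.1023)^2 + 85.4257/(1+0.1023)^2 = 79.3924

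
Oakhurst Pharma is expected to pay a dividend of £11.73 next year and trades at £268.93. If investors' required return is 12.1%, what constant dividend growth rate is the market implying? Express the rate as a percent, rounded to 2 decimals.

From P₀ = D₁/(r − g), the implied growth is g = r − D₁/P₀.
g = 0.121 − 11.73/268.93 = 0.121 − 0.04362 = 0.07738

7.74%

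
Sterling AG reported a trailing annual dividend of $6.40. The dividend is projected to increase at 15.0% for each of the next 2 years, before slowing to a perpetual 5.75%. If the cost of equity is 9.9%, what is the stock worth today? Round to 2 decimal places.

$192.28

Two-stage DDM. Project D₁…D_2 at 0.15, terminal growth 0.0575, discount at r = 0.099.
D_1 = 7.3600
D_2 = 8.4640
Terminal value at t=2: TV = D_3/(r−g) = 8.9507/(0.099−0.0575) = 215.6790
P₀ = 7.3600/(1+0.099)^1 + 8.4640/(1+0.099)^2 + 215.6790/(1+0.099)^2 = 192.2764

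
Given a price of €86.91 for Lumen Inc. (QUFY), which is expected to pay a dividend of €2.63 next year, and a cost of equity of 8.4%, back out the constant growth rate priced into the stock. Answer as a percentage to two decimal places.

From P₀ = D₁/(r − g), the implied growth is g = r − D₁/P₀.
g = 0.084 − 2.63/86.91 = 0.084 − 0.03026 = 0.05374

5.37%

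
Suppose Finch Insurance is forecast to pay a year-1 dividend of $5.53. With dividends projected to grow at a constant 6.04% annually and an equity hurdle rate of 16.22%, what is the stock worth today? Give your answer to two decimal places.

Gordon growth model: P₀ = D₁/(r − g), with D₁ = 5.53 given directly.
P₀ = 5.5300 / (0.1622 − 0.0604) = 5.5300 / 0.1018 = 54.3222

$54.32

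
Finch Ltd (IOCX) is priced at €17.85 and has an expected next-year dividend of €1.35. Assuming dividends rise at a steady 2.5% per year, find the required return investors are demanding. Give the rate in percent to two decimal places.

Rearranging the constant-growth DDM: r = D₁/P₀ + g.
r = 1.3500 / 17.85 + 0.025 = 0.07563 + 0.025 = 0.10063

10.06%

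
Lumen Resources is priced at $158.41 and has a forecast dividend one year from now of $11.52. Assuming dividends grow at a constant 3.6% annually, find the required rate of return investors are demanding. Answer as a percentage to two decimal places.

10.87%

Rearranging the constant-growth DDM: r = D₁/P₀ + g.
r = 11.5200 / 158.41 + 0.036 = 0.07272 + 0.036 = 0.10872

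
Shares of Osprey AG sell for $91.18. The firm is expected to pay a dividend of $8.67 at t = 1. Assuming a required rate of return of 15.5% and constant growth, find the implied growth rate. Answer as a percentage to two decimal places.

5.99%

From P₀ = D₁/(r − g), the implied growth is g = r − D₁/P₀.
g = 0.155 − 8.67/91.18 = 0.155 − 0.09509 = 0.05991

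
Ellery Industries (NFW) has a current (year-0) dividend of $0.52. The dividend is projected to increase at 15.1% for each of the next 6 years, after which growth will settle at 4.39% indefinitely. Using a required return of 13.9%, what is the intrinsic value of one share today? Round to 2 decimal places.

Two-stage DDM. Project D₁…D_6 at 0.151, terminal growth 0.0439, discount at r = 0.139.
D_1 = 0.5985
D_2 = 0.6889
D_3 = 0.7929
D_4 = 0.9127
D_5 = 1.0505
D_6 = 1.2091
Terminal value at t=6: TV = D_7/(r−g) = 1.2622/(0.139−0.0439) = 13.2719
P₀ = 0.5985/(1+0.139)^1 + 0.6889/(1+0.139)^2 + 0.7929/(1+0.139)^3 + 0.9127/(1+0.139)^4 + 1.0505/(1+0.139)^5 + 1.2091/(1+0.139)^6 + 13.2719/(1+0.139)^6 = 9.3155

$9.32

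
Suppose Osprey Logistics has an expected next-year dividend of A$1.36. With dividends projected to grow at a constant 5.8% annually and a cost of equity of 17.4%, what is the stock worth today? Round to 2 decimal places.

A$11.72

Gordon growth model: P₀ = D₁/(r − g), with D₁ = 1.36 given directly.
P₀ = 1.3600 / (0.174 − 0.058) = 1.3600 / 0.116 = 11.7241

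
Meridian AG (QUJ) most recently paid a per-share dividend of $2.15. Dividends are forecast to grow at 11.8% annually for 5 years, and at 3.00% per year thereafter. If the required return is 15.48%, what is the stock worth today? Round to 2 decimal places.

$24.86

Two-stage DDM. Project D₁…D_5 at 0.118, terminal growth 0.03, discount at r = 0.1548.
D_1 = 2.4037
D_2 = 2.6873
D_3 = 3.0044
D_4 = 3.3590
D_5 = 3.7553
Terminal value at t=5: TV = D_6/(r−g) = 3.8680/(0.1548−0.03) = 30.9935
P₀ = 2.4037/(1+0.1548)^1 + 2.6873/(1+0.1548)^2 + 3.0044/(1+0.1548)^3 + 3.3590/(1+0.1548)^4 + 3.7553/(1+0.1548)^5 + 30.9935/(1+0.1548)^5 = 24.8566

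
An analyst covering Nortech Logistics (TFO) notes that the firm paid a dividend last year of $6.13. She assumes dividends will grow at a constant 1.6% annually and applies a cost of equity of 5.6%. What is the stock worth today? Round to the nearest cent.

Gordon growth model: P₀ = D₁/(r − g). D₁ = 6.13 × (1 + 0.016) = 6.2281.
P₀ = 6.2281 / (0.056 − 0.016) = 6.2281 / 0.04 = 155.7020

$155.70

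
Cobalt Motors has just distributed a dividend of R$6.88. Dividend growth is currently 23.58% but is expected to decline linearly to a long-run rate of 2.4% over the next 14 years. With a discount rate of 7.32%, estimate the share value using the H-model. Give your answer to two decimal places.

H-model: P₀ = D₀[(1+g_L) + H(g_S−g_L)]/(r−g_L), with H = 14/2 = 7.
P₀ = 6.88 × [(1+0.024) + 7×(0.2358−0.024)] / (0.0732−0.024)
   = 6.88 × 2.5066 / 0.0492 = 350.5164

R$350.52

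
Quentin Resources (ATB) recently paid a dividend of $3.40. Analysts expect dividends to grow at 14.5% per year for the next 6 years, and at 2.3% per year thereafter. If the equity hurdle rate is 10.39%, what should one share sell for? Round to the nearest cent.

$76.77

Two-stage DDM. Project D₁…D_6 at 0.145, terminal growth 0.023, discount at r = 0.1039.
D_1 = 3.8930
D_2 = 4.4575
D_3 = 5.1038
D_4 = 5.8439
D_5 = 6.6912
D_6 = 7.6615
Terminal value at t=6: TV = D_7/(r−g) = 7.8377/(0.1039−0.023) = 96.8811
P₀ = 3.8930/(1+0.1039)^1 + 4.4575/(1+0.1039)^2 + 5.1038/(1+0.1039)^3 + 5.8439/(1+0.1039)^4 + 6.6912/(1+0.1039)^5 + 7.6615/(1+0.1039)^6 + 96.8811/(1+0.1039)^6 = 76.7674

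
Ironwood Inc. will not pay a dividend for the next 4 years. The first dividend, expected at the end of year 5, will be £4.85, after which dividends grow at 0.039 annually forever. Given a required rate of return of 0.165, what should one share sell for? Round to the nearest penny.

£20.90

Deferred-dividend DDM. At t=4 the remaining stream is a growing perpetuity with first payment D_5 = 4.85.
V_4 = D_5/(r−g) = 4.85/(0.165−0.039) = 38.4921
P₀ = V_4/(1+r)^4 = 38.4921/(1+0.165)^4 = 20.8962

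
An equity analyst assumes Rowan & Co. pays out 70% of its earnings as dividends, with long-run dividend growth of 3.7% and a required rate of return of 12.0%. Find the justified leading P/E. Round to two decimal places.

Justified leading P/E = b/(r−g) = 0.70/(0.12−0.037) = 8.4337

8.43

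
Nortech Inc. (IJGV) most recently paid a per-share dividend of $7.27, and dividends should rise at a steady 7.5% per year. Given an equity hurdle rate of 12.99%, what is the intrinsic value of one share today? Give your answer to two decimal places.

Gordon growth model: P₀ = D₁/(r − g). D₁ = 7.27 × (1 + 0.075) = 7.8152.
P₀ = 7.8152 / (0.1299 − 0.075) = 7.8152 / 0.0549 = 142.3543

$142.35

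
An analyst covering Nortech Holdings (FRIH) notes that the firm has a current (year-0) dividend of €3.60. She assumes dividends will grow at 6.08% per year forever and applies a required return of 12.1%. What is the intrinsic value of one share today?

€63.44

Gordon growth model: P₀ = D₁/(r − g). D₁ = 3.60 × (1 + 0.0608) = 3.8189.
P₀ = 3.8189 / (0.121 − 0.0608) = 3.8189 / 0.0602 = 63.4365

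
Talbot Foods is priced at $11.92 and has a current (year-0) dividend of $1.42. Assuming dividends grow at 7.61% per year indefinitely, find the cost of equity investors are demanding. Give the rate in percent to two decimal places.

Rearranging the constant-growth DDM: r = D₁/P₀ + g.
D₁ = 1.42 × (1 + 0.0761) = 1.5281.
r = 1.5281 / 11.92 + 0.0761 = 0.12819 + 0.0761 = 0.20429

20.43%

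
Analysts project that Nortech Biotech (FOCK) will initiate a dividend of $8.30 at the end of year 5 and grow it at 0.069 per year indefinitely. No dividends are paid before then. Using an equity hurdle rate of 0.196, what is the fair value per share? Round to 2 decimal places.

$31.94

Deferred-dividend DDM. At t=4 the remaining stream is a growing perpetuity with first payment D_5 = 8.30.
V_4 = D_5/(r−g) = 8.30/(0.196−0.069) = 65.3543
P₀ = V_4/(1+r)^4 = 65.3543/(1+0.196)^4 = 31.9411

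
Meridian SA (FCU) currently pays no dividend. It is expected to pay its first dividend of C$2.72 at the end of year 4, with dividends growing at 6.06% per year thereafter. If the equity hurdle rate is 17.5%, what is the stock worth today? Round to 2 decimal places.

C$14.66

Deferred-dividend DDM. At t=3 the remaining stream is a growing perpetuity with first payment D_4 = 2.72.
V_3 = D_4/(r−g) = 2.72/(0.175−0.0606) = 23.7762
P₀ = V_3/(1+r)^3 = 23.7762/(1+0.175)^3 = 14.6565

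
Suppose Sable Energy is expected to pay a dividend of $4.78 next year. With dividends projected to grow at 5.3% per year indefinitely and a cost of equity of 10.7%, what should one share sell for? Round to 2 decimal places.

Gordon growth model: P₀ = D₁/(r − g), with D₁ = 4.78 given directly.
P₀ = 4.7800 / (0.107 − 0.053) = 4.7800 / 0.054 = 88.5185

$88.52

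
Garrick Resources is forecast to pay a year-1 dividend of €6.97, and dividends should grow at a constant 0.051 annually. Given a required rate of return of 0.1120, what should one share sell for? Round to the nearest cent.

€114.26

Gordon growth model: P₀ = D₁/(r − g), with D₁ = 6.97 given directly.
P₀ = 6.9700 / (0.112 − 0.051) = 6.9700 / 0.061 = 114.2623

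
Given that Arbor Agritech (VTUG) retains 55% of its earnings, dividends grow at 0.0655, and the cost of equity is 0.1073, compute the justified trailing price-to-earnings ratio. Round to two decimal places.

Payout ratio b = 1 − 0.55 = 0.45.
Justified trailing P/E = b(1+g)/(r−g) = 0.45×(1+0.0655)/(0.1073−0.0655) = 11.4707

11.47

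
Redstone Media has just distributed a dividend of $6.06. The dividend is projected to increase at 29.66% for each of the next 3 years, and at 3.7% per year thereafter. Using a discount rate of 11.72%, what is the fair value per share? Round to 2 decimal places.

$147.16

Two-stage DDM. Project D₁…D_3 at 0.2966, terminal growth 0.037, discount at r = 0.1172.
D_1 = 7.8574
D_2 = 10.1879
D_3 = 13.2096
Terminal value at t=3: TV = D_4/(r−g) = 13.6984/(0.1172−0.037) = 170.8028
P₀ = 7.8574/(1+0.1172)^1 + 10.1879/(1+0.1172)^2 + 13.2096/(1+0.1172)^3 + 170.8028/(1+0.1172)^3 = 147.1593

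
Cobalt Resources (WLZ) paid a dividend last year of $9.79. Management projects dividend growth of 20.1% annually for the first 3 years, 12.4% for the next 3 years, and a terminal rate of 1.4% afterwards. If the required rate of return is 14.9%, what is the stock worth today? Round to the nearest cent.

$142.82

Three-stage DDM. Project D₁…D_6; terminal Gordon value at t=6 with g = 0.014; discount at r = 0.149.
D_1 = 11.7578
D_2 = 14.1211
D_3 = 16.9594
D_4 = 19.0624
D_5 = 21.4262
D_6 = 24.0830
TV_6 = 24.4202/(0.149−0.014) = 180.8901
P₀ = Σ Dₜ/(1+r)ᵗ + TV_6/(1+r)^6 = 142.8248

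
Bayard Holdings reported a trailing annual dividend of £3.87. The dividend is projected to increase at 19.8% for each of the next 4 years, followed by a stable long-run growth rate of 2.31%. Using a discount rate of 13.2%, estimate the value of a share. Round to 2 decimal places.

£63.48

Two-stage DDM. Project D₁…D_4 at 0.198, terminal growth 0.0231, discount at r = 0.132.
D_1 = 4.6363
D_2 = 5.5542
D_3 = 6.6540
D_4 = 7.9715
Terminal value at t=4: TV = D_5/(r−g) = 8.1556/(0.132−0.0231) = 74.8908
P₀ = 4.6363/(1+0.132)^1 + 5.5542/(1+0.132)^2 + 6.6540/(1+0.132)^3 + 7.9715/(1+0.132)^4 + 74.8908/(1+0.132)^4 = 63.4800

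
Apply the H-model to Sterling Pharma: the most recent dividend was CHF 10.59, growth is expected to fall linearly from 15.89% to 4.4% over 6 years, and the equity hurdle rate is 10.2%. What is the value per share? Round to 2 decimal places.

CHF 253.56

H-model: P₀ = D₀[(1+g_L) + H(g_S−g_L)]/(r−g_L), with H = 6/2 = 3.
P₀ = 10.59 × [(1+0.044) + 3×(0.1589−0.044)] / (0.102−0.044)
   = 10.59 × 1.3887 / 0.058 = 253.5575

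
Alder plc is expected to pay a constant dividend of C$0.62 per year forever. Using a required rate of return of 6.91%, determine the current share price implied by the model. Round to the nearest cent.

C$8.97

Zero-growth DDM (perpetuity): P₀ = D/r = 0.62 / 0.0691 = 8.9725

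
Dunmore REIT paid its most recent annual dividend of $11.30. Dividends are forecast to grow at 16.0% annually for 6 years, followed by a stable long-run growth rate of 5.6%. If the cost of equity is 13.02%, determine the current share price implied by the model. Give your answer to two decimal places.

$262.34

Two-stage DDM. Project D₁…D_6 at 0.16, terminal growth 0.056, discount at r = 0.1302.
D_1 = 13.1080
D_2 = 15.2053
D_3 = 17.6381
D_4 = 20.4602
D_5 = 23.7339
D_6 = 27.5313
Terminal value at t=6: TV = D_7/(r−g) = 29.0730/(0.1302−0.056) = 391.8198
P₀ = 13.1080/(1+0.1302)^1 + 15.2053/(1+0.1302)^2 + 17.6381/(1+0.1302)^3 + 20.4602/(1+0.1302)^4 + 23.7339/(1+0.1302)^5 + 27.5313/(1+0.1302)^6 + 391.8198/(1+0.1302)^6 = 262.3378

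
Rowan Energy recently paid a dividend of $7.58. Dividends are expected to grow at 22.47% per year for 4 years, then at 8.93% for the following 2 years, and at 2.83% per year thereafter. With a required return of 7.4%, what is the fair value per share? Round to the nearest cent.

Three-stage DDM. Project D₁…D_6; terminal Gordon value at t=6 with g = 0.0283; discount at r = 0.074.
D_1 = 9.2832
D_2 = 11.3692
D_3 = 13.9238
D_4 = 17.0525
D_5 = 18.5753
D_6 = 20.2341
TV_6 = 20.8067/(0.074−0.0283) = 455.2885
P₀ = Σ Dₜ/(1+r)ᵗ + TV_6/(1+r)^6 = 365.4009

$365.40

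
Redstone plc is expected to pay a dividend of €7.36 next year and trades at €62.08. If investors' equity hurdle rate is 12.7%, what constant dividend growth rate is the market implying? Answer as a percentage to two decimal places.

0.84%

From P₀ = D₁/(r − g), the implied growth is g = r − D₁/P₀.
g = 0.127 − 7.36/62.08 = 0.127 − 0.11856 = 0.00844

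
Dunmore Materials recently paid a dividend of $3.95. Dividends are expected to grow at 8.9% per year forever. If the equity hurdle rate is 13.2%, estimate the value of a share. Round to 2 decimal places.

Gordon growth model: P₀ = D₁/(r − g). D₁ = 3.95 × (1 + 0.089) = 4.3015.
P₀ = 4.3015 / (0.132 − 0.089) = 4.3015 / 0.043 = 100.0360

$100.04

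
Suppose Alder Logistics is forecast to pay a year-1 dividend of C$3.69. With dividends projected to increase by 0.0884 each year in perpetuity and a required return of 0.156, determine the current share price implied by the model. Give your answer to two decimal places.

Gordon growth model: P₀ = D₁/(r − g), with D₁ = 3.69 given directly.
P₀ = 3.6900 / (0.156 − 0.0884) = 3.6900 / 0.0676 = 54.5858

C$54.59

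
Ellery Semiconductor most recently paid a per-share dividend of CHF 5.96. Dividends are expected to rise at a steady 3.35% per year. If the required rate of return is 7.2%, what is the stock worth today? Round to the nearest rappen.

Gordon growth model: P₀ = D₁/(r − g). D₁ = 5.96 × (1 + 0.0335) = 6.1597.
P₀ = 6.1597 / (0.072 − 0.0335) = 6.1597 / 0.0385 = 159.9912

CHF 159.99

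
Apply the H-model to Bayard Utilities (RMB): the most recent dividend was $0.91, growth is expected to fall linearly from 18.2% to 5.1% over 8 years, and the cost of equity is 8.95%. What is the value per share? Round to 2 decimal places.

H-model: P₀ = D₀[(1+g_L) + H(g_S−g_L)]/(r−g_L), with H = 8/2 = 4.
P₀ = 0.91 × [(1+0.051) + 4×(0.182−0.051)] / (0.0895−0.051)
   = 0.91 × 1.5750 / 0.0385 = 37.2273

$37.23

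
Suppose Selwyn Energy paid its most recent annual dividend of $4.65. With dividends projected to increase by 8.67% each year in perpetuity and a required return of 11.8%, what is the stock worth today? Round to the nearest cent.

$161.44

Gordon growth model: P₀ = D₁/(r − g). D₁ = 4.65 × (1 + 0.0867) = 5.0532.
P₀ = 5.0532 / (0.118 − 0.0867) = 5.0532 / 0.0313 = 161.4427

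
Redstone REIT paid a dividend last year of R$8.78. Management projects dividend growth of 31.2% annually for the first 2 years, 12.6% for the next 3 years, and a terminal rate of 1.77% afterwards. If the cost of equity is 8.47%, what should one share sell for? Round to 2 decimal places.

Three-stage DDM. Project D₁…D_5; terminal Gordon value at t=5 with g = 0.0177; discount at r = 0.0847.
D_1 = 11.5194
D_2 = 15.1134
D_3 = 17.0177
D_4 = 19.1619
D_5 = 21.5763
TV_5 = 21.9582/(0.0847−0.0177) = 327.7346
P₀ = Σ Dₜ/(1+r)ᵗ + TV_5/(1+r)^5 = 283.2706

R$283.27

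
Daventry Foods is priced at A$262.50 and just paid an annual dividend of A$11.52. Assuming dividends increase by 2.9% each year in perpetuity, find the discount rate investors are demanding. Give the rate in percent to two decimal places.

7.42%

Rearranging the constant-growth DDM: r = D₁/P₀ + g.
D₁ = 11.52 × (1 + 0.029) = 11.8541.
r = 11.8541 / 262.50 + 0.029 = 0.04516 + 0.029 = 0.07416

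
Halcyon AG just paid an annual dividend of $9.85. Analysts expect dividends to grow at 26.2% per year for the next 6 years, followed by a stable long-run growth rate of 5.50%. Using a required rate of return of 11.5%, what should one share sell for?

Two-stage DDM. Project D₁…D_6 at 0.262, terminal growth 0.055, discount at r = 0.115.
D_1 = 12.4307
D_2 = 15.6875
D_3 = 19.7977
D_4 = 24.9847
D_5 = 31.5307
D_6 = 39.7917
Terminal value at t=6: TV = D_7/(r−g) = 41.9802/(0.115−0.055) = 699.6705
P₀ = 12.4307/(1+0.115)^1 + 15.6875/(1+0.115)^2 + 19.7977/(1+0.115)^3 + 24.9847/(1+0.115)^4 + 31.5307/(1+0.115)^5 + 39.7917/(1+0.115)^6 + 699.6705/(1+0.115)^6 = 457.3382

$457.34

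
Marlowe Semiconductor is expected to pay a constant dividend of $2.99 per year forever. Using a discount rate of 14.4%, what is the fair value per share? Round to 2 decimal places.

$20.76

Zero-growth DDM (perpetuity): P₀ = D/r = 2.99 / 0.144 = 20.7639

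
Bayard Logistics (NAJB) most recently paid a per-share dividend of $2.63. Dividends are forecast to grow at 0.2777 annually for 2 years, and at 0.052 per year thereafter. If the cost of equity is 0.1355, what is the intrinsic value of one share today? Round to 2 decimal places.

$48.24

Two-stage DDM. Project D₁…D_2 at 0.2777, terminal growth 0.052, discount at r = 0.1355.
D_1 = 3.3604
D_2 = 4.2935
Terminal value at t=2: TV = D_3/(r−g) = 4.5168/(0.1355−0.052) = 54.0932
P₀ = 3.3604/(1+0.1355)^1 + 4.2935/(1+0.1355)^2 + 54.0932/(1+0.1355)^2 = 48.2429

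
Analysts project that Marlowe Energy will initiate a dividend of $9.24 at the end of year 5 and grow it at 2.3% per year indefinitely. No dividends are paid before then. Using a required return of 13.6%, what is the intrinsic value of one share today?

$49.10

Deferred-dividend DDM. At t=4 the remaining stream is a growing perpetuity with first payment D_5 = 9.24.
V_4 = D_5/(r−g) = 9.24/(0.136−0.023) = 81.7699
P₀ = V_4/(1+r)^4 = 81.7699/(1+0.136)^4 = 49.0999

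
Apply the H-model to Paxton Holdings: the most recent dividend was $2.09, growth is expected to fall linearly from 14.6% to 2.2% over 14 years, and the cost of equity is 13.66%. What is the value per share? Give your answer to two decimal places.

$34.47

H-model: P₀ = D₀[(1+g_L) + H(g_S−g_L)]/(r−g_L), with H = 14/2 = 7.
P₀ = 2.09 × [(1+0.022) + 7×(0.146−0.022)] / (0.1366−0.022)
   = 2.09 × 1.8900 / 0.1146 = 34.4686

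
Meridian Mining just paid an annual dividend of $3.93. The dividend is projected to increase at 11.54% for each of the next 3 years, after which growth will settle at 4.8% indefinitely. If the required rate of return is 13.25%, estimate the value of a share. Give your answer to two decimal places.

Two-stage DDM. Project D₁…D_3 at 0.1154, terminal growth 0.048, discount at r = 0.1325.
D_1 = 4.3835
D_2 = 4.8894
D_3 = 5.4536
Terminal value at t=3: TV = D_4/(r−g) = 5.7154/(0.1325−0.048) = 67.6377
P₀ = 4.3835/(1+0.1325)^1 + 4.8894/(1+0.1325)^2 + 5.4536/(1+0.1325)^3 + 67.6377/(1+0.1325)^3 = 58.0041

$58.00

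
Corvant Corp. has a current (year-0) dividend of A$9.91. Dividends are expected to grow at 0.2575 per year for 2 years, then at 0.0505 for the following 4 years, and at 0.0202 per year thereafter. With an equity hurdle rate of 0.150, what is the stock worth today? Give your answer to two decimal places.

Three-stage DDM. Project D₁…D_6; terminal Gordon value at t=6 with g = 0.0202; discount at r = 0.15.
D_1 = 12.4618
D_2 = 15.6707
D_3 = 16.4621
D_4 = 17.2935
D_5 = 18.1668
D_6 = 19.0842
TV_6 = 19.4697/(0.15−0.0202) = 149.9977
P₀ = Σ Dₜ/(1+r)ᵗ + TV_6/(1+r)^6 = 125.5283

A$125.53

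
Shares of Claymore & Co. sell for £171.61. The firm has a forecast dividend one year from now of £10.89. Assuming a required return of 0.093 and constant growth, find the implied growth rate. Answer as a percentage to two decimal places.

2.95%

From P₀ = D₁/(r − g), the implied growth is g = r − D₁/P₀.
g = 0.093 − 10.89/171.61 = 0.093 − 0.06346 = 0.02954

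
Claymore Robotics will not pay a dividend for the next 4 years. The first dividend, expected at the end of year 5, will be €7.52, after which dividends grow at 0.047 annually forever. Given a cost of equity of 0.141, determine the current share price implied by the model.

€47.20

Deferred-dividend DDM. At t=4 the remaining stream is a growing perpetuity with first payment D_5 = 7.52.
V_4 = D_5/(r−g) = 7.52/(0.141−0.047) = 80.0000
P₀ = V_4/(1+r)^4 = 80.0000/(1+0.141)^4 = 47.2006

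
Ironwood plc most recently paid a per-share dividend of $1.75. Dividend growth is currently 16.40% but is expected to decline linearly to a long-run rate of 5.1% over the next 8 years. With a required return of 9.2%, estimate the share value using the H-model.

$64.15

H-model: P₀ = D₀[(1+g_L) + H(g_S−g_L)]/(r−g_L), with H = 8/2 = 4.
P₀ = 1.75 × [(1+0.051) + 4×(0.164−0.051)] / (0.092−0.051)
   = 1.75 × 1.5030 / 0.041 = 64.1524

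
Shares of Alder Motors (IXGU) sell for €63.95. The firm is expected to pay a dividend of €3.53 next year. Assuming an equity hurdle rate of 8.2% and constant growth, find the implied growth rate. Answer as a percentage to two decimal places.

2.68%

From P₀ = D₁/(r − g), the implied growth is g = r − D₁/P₀.
g = 0.082 − 3.53/63.95 = 0.082 − 0.05520 = 0.02680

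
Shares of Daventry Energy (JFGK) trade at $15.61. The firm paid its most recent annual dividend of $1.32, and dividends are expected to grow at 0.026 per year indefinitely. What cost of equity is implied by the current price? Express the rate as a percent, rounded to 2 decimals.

Rearranging the constant-growth DDM: r = D₁/P₀ + g.
D₁ = 1.32 × (1 + 0.026) = 1.3543.
r = 1.3543 / 15.61 + 0.026 = 0.08676 + 0.026 = 0.11276

11.28%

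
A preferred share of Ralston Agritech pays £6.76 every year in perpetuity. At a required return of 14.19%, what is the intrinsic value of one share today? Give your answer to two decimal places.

Zero-growth DDM (perpetuity): P₀ = D/r = 6.76 / 0.1419 = 47.6392

£47.64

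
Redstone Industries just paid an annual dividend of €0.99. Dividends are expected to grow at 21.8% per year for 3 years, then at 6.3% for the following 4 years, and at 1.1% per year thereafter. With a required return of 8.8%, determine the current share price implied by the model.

Three-stage DDM. Project D₁…D_7; terminal Gordon value at t=7 with g = 0.011; discount at r = 0.088.
D_1 = 1.2058
D_2 = 1.4687
D_3 = 1.7889
D_4 = 1.9016
D_5 = 2.0214
D_6 = 2.1487
D_7 = 2.2841
TV_7 = 2.3092/(0.088−0.011) = 29.9896
P₀ = Σ Dₜ/(1+r)ᵗ + TV_7/(1+r)^7 = 25.5995

€25.60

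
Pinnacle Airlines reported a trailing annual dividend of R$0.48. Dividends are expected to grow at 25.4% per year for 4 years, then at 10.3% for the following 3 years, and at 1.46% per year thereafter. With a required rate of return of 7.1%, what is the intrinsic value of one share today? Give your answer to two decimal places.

Three-stage DDM. Project D₁…D_7; terminal Gordon value at t=7 with g = 0.0146; discount at r = 0.071.
D_1 = 0.6019
D_2 = 0.7548
D_3 = 0.9465
D_4 = 1.1869
D_5 = 1.3092
D_6 = 1.4441
D_7 = 1.5928
TV_7 = 1.6160/(0.071−0.0146) = 28.6532
P₀ = Σ Dₜ/(1+r)ᵗ + TV_7/(1+r)^7 = 23.4916

R$23.49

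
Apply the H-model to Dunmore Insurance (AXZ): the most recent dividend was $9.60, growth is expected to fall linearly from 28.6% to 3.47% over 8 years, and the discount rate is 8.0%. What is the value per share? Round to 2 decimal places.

$432.30

H-model: P₀ = D₀[(1+g_L) + H(g_S−g_L)]/(r−g_L), with H = 8/2 = 4.
P₀ = 9.60 × [(1+0.0347) + 4×(0.286−0.0347)] / (0.08−0.0347)
   = 9.60 × 2.0399 / 0.0453 = 432.2967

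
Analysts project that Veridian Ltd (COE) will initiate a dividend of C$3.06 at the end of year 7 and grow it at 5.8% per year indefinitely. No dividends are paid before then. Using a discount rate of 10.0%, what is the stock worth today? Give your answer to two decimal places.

Deferred-dividend DDM. At t=6 the remaining stream is a growing perpetuity with first payment D_7 = 3.06.
V_6 = D_7/(r−g) = 3.06/(0.1−0.058) = 72.8571
P₀ = V_6/(1+r)^6 = 72.8571/(1+0.1)^6 = 41.1260

C$41.13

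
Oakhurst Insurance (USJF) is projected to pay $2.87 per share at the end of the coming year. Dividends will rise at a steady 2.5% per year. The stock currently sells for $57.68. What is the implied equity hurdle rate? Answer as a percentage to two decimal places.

Rearranging the constant-growth DDM: r = D₁/P₀ + g.
r = 2.8700 / 57.68 + 0.025 = 0.04976 + 0.025 = 0.07476

7.48%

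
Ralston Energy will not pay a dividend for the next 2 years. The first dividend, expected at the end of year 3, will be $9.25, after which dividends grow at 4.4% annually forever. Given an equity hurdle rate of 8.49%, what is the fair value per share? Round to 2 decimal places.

Deferred-dividend DDM. At t=2 the remaining stream is a growing perpetuity with first payment D_3 = 9.25.
V_2 = D_3/(r−g) = 9.25/(0.0849−0.044) = 226.1614
P₀ = V_2/(1+r)^2 = 226.1614/(1+0.0849)^2 = 192.1494

$192.15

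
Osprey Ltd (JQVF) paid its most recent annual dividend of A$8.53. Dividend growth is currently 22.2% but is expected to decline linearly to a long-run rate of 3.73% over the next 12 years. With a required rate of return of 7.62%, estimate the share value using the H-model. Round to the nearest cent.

H-model: P₀ = D₀[(1+g_L) + H(g_S−g_L)]/(r−g_L), with H = 12/2 = 6.
P₀ = 8.53 × [(1+0.0373) + 6×(0.222−0.0373)] / (0.0762−0.0373)
   = 8.53 × 2.1455 / 0.0389 = 470.4657

A$470.47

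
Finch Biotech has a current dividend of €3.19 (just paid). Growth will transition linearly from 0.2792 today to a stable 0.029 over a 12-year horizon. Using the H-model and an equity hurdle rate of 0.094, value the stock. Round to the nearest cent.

€124.17

H-model: P₀ = D₀[(1+g_L) + H(g_S−g_L)]/(r−g_L), with H = 12/2 = 6.
P₀ = 3.19 × [(1+0.029) + 6×(0.2792−0.029)] / (0.094−0.029)
   = 3.19 × 2.5302 / 0.065 = 124.1744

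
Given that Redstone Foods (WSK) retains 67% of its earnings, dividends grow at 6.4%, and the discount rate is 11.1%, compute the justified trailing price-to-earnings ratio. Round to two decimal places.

Payout ratio b = 1 − 0.67 = 0.33.
Justified trailing P/E = b(1+g)/(r−g) = 0.33×(1+0.064)/(0.111−0.064) = 7.4706

7.47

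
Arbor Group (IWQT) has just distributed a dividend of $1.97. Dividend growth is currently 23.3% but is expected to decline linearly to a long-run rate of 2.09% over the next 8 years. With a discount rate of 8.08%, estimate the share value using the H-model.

H-model: P₀ = D₀[(1+g_L) + H(g_S−g_L)]/(r−g_L), with H = 8/2 = 4.
P₀ = 1.97 × [(1+0.0209) + 4×(0.233−0.0209)] / (0.0808−0.0209)
   = 1.97 × 1.8693 / 0.0599 = 61.4778

$61.48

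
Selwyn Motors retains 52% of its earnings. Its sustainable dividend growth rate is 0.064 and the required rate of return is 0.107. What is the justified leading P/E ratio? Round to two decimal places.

11.16

Payout ratio b = 1 − 0.52 = 0.48.
Justified leading P/E = b/(r−g) = 0.48/(0.107−0.064) = 11.1628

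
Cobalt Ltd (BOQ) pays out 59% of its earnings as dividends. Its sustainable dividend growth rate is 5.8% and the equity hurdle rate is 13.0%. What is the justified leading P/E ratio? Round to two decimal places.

Justified leading P/E = b/(r−g) = 0.59/(0.13−0.058) = 8.1944

8.19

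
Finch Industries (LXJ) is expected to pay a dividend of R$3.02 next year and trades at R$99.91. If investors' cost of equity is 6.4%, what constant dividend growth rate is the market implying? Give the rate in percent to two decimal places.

From P₀ = D₁/(r − g), the implied growth is g = r − D₁/P₀.
g = 0.064 − 3.02/99.91 = 0.064 − 0.03023 = 0.03377

3.38%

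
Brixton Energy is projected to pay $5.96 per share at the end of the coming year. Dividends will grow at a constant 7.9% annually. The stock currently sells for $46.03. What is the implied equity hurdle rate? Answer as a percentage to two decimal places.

Rearranging the constant-growth DDM: r = D₁/P₀ + g.
r = 5.9600 / 46.03 + 0.079 = 0.12948 + 0.079 = 0.20848

20.85%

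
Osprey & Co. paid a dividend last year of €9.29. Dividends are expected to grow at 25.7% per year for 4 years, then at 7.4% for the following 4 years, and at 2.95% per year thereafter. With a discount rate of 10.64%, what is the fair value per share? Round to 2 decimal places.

€293.14

Three-stage DDM. Project D₁…D_8; terminal Gordon value at t=8 with g = 0.0295; discount at r = 0.1064.
D_1 = 11.6775
D_2 = 14.6787
D_3 = 18.4511
D_4 = 23.1930
D_5 = 24.9093
D_6 = 26.7526
D_7 = 28.7323
D_8 = 30.8584
TV_8 = 31.7688/(0.1064−0.0295) = 413.1179
P₀ = Σ Dₜ/(1+r)ᵗ + TV_8/(1+r)^8 = 293.1387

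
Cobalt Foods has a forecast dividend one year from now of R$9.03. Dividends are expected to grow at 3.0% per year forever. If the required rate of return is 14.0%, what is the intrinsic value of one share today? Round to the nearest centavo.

R$82.09

Gordon growth model: P₀ = D₁/(r − g), with D₁ = 9.03 given directly.
P₀ = 9.0300 / (0.14 − 0.03) = 9.0300 / 0.11 = 82.0909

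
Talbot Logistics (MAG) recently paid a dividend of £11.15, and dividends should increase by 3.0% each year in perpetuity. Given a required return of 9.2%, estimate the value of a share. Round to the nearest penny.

Gordon growth model: P₀ = D₁/(r − g). D₁ = 11.15 × (1 + 0.03) = 11.4845.
P₀ = 11.4845 / (0.092 − 0.03) = 11.4845 / 0.062 = 185.2339

£185.23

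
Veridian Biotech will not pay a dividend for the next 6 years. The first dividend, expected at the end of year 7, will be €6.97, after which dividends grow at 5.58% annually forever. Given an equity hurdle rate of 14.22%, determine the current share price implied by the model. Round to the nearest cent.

Deferred-dividend DDM. At t=6 the remaining stream is a growing perpetuity with first payment D_7 = 6.97.
V_6 = D_7/(r−g) = 6.97/(0.1422−0.0558) = 80.6713
P₀ = V_6/(1+r)^6 = 80.6713/(1+0.1422)^6 = 36.3301

€36.33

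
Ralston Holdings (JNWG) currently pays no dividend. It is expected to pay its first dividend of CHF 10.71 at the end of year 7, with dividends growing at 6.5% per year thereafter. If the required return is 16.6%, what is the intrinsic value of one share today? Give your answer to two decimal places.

CHF 42.20

Deferred-dividend DDM. At t=6 the remaining stream is a growing perpetuity with first payment D_7 = 10.71.
V_6 = D_7/(r−g) = 10.71/(0.166−0.065) = 106.0396
P₀ = V_6/(1+r)^6 = 106.0396/(1+0.166)^6 = 42.1965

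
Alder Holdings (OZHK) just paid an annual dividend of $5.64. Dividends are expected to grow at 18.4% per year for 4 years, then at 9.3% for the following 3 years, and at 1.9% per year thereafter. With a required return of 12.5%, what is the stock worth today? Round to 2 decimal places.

$106.28

Three-stage DDM. Project D₁…D_7; terminal Gordon value at t=7 with g = 0.019; discount at r = 0.125.
D_1 = 6.6778
D_2 = 7.9065
D_3 = 9.3613
D_4 = 11.0837
D_5 = 12.1145
D_6 = 13.2412
D_7 = 14.4726
TV_7 = 14.7476/(0.125−0.019) = 139.1281
P₀ = Σ Dₜ/(1+r)ᵗ + TV_7/(1+r)^7 = 106.2794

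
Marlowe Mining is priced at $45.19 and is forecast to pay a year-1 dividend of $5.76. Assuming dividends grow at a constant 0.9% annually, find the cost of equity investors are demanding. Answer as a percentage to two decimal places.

13.65%

Rearranging the constant-growth DDM: r = D₁/P₀ + g.
r = 5.7600 / 45.19 + 0.009 = 0.12746 + 0.009 = 0.13646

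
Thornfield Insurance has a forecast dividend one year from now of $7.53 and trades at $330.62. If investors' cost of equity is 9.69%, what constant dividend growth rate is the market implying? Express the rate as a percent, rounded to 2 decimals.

7.41%

From P₀ = D₁/(r − g), the implied growth is g = r − D₁/P₀.
g = 0.0969 − 7.53/330.62 = 0.0969 − 0.02278 = 0.07412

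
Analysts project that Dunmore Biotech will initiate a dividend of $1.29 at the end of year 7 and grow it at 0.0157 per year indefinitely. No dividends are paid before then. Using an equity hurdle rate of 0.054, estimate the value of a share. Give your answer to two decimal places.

Deferred-dividend DDM. At t=6 the remaining stream is a growing perpetuity with first payment D_7 = 1.29.
V_6 = D_7/(r−g) = 1.29/(0.054−0.0157) = 33.6815
P₀ = V_6/(1+r)^6 = 33.6815/(1+0.054)^6 = 24.5667

$24.57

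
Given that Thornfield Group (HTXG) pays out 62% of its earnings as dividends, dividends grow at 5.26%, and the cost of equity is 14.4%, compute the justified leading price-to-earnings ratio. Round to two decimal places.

Justified leading P/E = b/(r−g) = 0.62/(0.144−0.0526) = 6.7834

6.78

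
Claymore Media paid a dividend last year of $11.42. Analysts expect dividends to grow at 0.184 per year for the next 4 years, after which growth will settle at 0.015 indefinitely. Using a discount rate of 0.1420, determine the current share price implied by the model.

Two-stage DDM. Project D₁…D_4 at 0.184, terminal growth 0.015, discount at r = 0.142.
D_1 = 13.5213
D_2 = 16.0092
D_3 = 18.9549
D_4 = 22.4426
Terminal value at t=4: TV = D_5/(r−g) = 22.7792/(0.142−0.015) = 179.3640
P₀ = 13.5213/(1+0.142)^1 + 16.0092/(1+0.142)^2 + 18.9549/(1+0.142)^3 + 22.4426/(1+0.142)^4 + 179.3640/(1+0.142)^4 = 155.4932

$155.49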